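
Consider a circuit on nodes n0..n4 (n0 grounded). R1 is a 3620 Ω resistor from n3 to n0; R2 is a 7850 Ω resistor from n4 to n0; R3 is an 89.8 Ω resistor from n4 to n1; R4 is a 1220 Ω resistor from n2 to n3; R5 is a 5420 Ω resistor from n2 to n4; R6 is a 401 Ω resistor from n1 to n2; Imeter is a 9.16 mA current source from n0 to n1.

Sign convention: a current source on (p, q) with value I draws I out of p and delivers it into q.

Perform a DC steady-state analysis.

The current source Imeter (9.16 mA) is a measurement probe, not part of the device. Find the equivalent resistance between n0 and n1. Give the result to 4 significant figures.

R_eq = 3150. Ω

Apply KCL at each of the 4 non-ground nodes and solve the resulting linear system.
Node n1: branches {R3, R6, Imeter} → V_1 = 28.85
Node n2: branches {R4, R5, R6} → V_2 = 26.76
Node n3: branches {R1, R4} → V_3 = 20.02
Node n4: branches {R2, R3, R5} → V_4 = 28.50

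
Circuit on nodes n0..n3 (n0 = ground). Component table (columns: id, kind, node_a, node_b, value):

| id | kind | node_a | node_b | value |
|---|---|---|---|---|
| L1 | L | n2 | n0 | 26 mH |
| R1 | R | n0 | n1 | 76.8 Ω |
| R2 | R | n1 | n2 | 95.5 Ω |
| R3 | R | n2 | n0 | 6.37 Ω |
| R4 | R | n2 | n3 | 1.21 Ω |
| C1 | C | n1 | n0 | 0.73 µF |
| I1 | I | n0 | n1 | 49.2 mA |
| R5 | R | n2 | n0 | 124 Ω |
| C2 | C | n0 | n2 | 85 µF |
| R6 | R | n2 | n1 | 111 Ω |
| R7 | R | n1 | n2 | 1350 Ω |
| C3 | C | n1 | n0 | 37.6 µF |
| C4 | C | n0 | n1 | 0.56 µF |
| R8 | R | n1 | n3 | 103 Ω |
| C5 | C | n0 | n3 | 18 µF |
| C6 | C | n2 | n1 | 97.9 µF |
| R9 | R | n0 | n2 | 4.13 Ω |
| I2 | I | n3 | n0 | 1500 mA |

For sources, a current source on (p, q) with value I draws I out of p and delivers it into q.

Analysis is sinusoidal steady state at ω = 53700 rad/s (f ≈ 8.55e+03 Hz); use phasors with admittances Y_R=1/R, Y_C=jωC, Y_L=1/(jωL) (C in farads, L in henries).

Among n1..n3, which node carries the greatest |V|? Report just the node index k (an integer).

3

Apply KCL at each of the 3 non-ground nodes and solve the resulting linear system.
Node n1: branches {R1, R2, C1, I1, R6, R7, C3, C4, R8, C6} → V_1 = 0.07232+0.07106j
Node n2: branches {L1, R2, R3, R4, R5, C2, R6, R7, C6, R9} → V_2 = 0.09958+0.1072j
Node n3: branches {R4, R8, C5, I2} → V_3 = -0.6725+0.8842j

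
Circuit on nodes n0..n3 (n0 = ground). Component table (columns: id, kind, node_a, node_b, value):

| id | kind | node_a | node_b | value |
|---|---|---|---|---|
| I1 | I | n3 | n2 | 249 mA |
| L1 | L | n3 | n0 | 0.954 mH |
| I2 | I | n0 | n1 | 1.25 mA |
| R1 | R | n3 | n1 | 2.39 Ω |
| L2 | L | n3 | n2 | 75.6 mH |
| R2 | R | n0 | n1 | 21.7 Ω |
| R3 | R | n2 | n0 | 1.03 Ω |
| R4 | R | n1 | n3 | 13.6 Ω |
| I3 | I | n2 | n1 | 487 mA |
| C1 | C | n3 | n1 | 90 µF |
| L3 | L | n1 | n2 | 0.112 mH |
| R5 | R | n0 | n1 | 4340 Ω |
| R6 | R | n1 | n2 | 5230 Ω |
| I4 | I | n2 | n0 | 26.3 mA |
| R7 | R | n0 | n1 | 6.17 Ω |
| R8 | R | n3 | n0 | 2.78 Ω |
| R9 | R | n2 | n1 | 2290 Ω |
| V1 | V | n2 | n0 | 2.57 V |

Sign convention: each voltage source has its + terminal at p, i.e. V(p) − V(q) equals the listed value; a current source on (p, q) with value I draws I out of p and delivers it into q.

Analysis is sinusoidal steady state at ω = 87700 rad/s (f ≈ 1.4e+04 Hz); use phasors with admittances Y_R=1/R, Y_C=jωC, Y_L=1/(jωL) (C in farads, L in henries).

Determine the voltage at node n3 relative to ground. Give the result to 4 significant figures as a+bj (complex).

0.5065-0.3414j V

Element admittances at ω=87700 rad/s:
  I1: injects 0.249 A into n2 (from n3)
  Y(L1) = 0.000-0.01195j S between n3,n0
  I2: injects 0.00125 A into n1 (from n0)
  Y(R1) = 0.4184+0.000j S between n3,n1
  Y(L2) = 0.000-0.0001508j S between n3,n2
  Y(R2) = 0.04608+0.000j S between n0,n1
  Y(R3) = 0.9709+0.000j S between n2,n0
  Y(R4) = 0.07353+0.000j S between n1,n3
  I3: injects 0.487 A into n1 (from n2)
  Y(C1) = 0.000+7.893j S between n3,n1
  Y(L3) = 0.000-0.1018j S between n1,n2
  Y(R5) = 0.0002304+0.000j S between n0,n1
  Y(R6) = 0.0001912+0.000j S between n1,n2
  I4: injects 0.0263 A into n0 (from n2)
  Y(R7) = 0.1621+0.000j S between n0,n1
  Y(R8) = 0.3597+0.000j S between n3,n0
  Y(R9) = 0.0004367+0.000j S between n2,n1
  V1: constraint V(n2)−V(n0) = 2.57
Assemble and solve the 4×4 MNA system:
  V(n1)=0.4936-0.3963j  V(n2)=2.570+0.000j  V(n3)=0.5065-0.3414j
  i(V1)=-2.801+0.2115j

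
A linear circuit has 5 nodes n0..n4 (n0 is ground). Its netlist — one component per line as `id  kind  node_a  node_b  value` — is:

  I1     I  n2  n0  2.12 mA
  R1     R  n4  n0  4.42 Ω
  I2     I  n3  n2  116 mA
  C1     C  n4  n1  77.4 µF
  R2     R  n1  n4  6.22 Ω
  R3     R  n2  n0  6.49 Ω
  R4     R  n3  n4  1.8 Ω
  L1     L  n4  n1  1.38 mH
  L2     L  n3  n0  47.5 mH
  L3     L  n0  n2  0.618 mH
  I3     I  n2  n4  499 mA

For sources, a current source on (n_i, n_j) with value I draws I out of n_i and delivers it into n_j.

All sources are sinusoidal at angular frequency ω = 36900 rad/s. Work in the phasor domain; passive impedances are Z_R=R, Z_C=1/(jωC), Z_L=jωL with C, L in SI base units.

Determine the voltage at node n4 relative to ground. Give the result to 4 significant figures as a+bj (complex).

1.693+0.003742j V

Apply KCL at each of the 4 non-ground nodes and solve the resulting linear system.
Node n1: branches {C1, R2, L1} → V_1 = 1.693+0.003742j
Node n2: branches {I1, I2, R3, L3, I3} → V_2 = -2.312-0.6580j
Node n3: branches {I2, R4, L2} → V_3 = 1.484+0.005266j
Node n4: branches {R1, C1, R2, R4, L1, I3} → V_4 = 1.693+0.003742j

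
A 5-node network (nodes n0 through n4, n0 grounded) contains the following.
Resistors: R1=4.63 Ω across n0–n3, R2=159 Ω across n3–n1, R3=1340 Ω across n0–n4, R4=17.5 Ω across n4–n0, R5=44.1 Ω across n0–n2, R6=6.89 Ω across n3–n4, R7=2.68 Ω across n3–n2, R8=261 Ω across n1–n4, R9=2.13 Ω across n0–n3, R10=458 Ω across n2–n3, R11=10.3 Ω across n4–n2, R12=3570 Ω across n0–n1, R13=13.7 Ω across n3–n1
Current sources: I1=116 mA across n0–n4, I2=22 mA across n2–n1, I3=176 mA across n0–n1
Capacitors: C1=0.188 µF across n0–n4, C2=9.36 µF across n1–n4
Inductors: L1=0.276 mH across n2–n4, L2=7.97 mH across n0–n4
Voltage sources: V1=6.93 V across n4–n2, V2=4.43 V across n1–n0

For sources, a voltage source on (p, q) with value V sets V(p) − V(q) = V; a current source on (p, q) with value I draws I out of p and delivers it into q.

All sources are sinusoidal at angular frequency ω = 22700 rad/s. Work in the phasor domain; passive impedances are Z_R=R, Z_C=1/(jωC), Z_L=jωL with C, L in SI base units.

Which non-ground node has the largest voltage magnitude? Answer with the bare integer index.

MNA unknowns: 4 node voltages V₁..V_4 plus 2 source currents (V1, V2)
R1: Y=0.2160+0.000j on G[0,3]
R2: Y=0.006289+0.000j on G[3,1]
R3: Y=0.0007463+0.000j on G[0,4]
R4: Y=0.05714+0.000j on G[4,0]
R5: Y=0.02268+0.000j on G[0,2]
I1: z[0]−=0.116, z[4]+=0.116
I2: z[2]−=0.022, z[1]+=0.022
C1: Y=0.000+0.004268j on G[0,4]
R6: Y=0.1451+0.000j on G[3,4]
R7: Y=0.3731+0.000j on G[3,2]
L1: Y=0.000-0.1596j on G[2,4]
R8: Y=0.003831+0.000j on G[1,4]
R9: Y=0.4695+0.000j on G[0,3]
L2: Y=0.000-0.005527j on G[0,4]
R10: Y=0.002183+0.000j on G[2,3]
R11: Y=0.09709+0.000j on G[4,2]
C2: Y=0.000+0.2125j on G[1,4]
R12: Y=0.0002801+0.000j on G[0,1]
R13: Y=0.07299+0.000j on G[3,1]
I3: z[0]−=0.176, z[1]+=0.176
V1: row V4−V2=6.93, i_V1 at 4,2
V2: row V1−V0=4.43, i_V2 at 1,0
solve → V1=4.430+0.000j, V2=-2.076-0.2132j, V3=0.2153-0.08634j, V4=4.854-0.2132j
aux → i_V1=-1.558+1.054j, i_V2=-0.09047+0.08247j

4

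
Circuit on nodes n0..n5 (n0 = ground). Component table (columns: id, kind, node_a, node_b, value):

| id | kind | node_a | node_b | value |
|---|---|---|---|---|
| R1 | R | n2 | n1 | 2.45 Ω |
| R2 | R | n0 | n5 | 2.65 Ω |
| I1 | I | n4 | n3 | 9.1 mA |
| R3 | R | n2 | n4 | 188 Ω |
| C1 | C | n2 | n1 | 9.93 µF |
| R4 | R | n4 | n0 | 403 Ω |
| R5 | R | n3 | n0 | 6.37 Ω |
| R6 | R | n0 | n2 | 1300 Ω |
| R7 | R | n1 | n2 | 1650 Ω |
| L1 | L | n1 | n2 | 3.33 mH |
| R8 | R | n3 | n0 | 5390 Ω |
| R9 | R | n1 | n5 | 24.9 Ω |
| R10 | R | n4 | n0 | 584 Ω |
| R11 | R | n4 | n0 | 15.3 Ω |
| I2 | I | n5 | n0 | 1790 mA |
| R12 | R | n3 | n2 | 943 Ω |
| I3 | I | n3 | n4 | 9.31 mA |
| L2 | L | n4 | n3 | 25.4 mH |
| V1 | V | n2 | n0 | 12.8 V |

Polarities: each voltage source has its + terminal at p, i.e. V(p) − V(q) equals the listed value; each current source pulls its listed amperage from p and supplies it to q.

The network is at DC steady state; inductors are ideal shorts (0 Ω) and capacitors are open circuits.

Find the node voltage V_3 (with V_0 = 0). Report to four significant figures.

Element admittances at DC:
  Y(R1) = 0.4082 S between n2,n1
  Y(R2) = 0.3774 S between n0,n5
  I1: injects 0.0091 A into n3 (from n4)
  Y(R3) = 0.005319 S between n2,n4
  Y(C1) = 0.000 S between n2,n1
  Y(R4) = 0.002481 S between n4,n0
  Y(R5) = 0.1570 S between n3,n0
  Y(R6) = 0.0007692 S between n0,n2
  Y(R7) = 0.0006061 S between n1,n2
  L1: short n1↔n2 (DC inductor)
  Y(R8) = 0.0001855 S between n3,n0
  Y(R9) = 0.04016 S between n1,n5
  Y(R10) = 0.001712 S between n4,n0
  Y(R11) = 0.06536 S between n4,n0
  I2: injects 1.79 A into n0 (from n5)
  Y(R12) = 0.001060 S between n3,n2
  I3: injects 0.00931 A into n4 (from n3)
  L2: short n4↔n3 (DC inductor)
  V1: constraint V(n2)−V(n0) = 12.8
Assemble and solve the 8×8 MNA system:
  V(n1)=12.80  V(n2)=12.80  V(n3)=0.3503  V(n4)=0.3503  V(n5)=-3.056
  i(L1)=-0.6368  i(L2)=0.04207  i(V1)=-0.7261

0.3503 V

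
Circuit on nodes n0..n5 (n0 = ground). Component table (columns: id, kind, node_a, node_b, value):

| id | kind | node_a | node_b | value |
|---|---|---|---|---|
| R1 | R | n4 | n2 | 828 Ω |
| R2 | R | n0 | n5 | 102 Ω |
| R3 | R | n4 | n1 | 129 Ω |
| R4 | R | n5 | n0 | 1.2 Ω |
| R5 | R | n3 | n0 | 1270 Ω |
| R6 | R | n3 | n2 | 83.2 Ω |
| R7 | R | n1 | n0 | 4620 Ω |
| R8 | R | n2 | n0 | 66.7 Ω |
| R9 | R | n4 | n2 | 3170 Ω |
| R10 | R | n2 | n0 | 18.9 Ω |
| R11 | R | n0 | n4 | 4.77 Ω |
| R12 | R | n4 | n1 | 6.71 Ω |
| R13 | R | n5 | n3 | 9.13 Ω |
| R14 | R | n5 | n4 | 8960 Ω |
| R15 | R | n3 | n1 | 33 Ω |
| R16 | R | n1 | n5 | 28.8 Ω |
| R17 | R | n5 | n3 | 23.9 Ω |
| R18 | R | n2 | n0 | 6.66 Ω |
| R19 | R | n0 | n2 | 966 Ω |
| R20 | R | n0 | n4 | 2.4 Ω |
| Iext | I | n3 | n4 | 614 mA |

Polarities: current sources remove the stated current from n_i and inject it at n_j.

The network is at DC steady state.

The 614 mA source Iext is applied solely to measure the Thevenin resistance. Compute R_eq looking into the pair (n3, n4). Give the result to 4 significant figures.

Element admittances at DC:
  Y(R1) = 0.001208 S between n4,n2
  Y(R2) = 0.009804 S between n0,n5
  Y(R3) = 0.007752 S between n4,n1
  Y(R4) = 0.8333 S between n5,n0
  Y(R5) = 0.0007874 S between n3,n0
  Y(R6) = 0.01202 S between n3,n2
  Y(R7) = 0.0002165 S between n1,n0
  Y(R8) = 0.01499 S between n2,n0
  Y(R9) = 0.0003155 S between n4,n2
  Y(R10) = 0.05291 S between n2,n0
  Y(R11) = 0.2096 S between n0,n4
  Y(R12) = 0.1490 S between n4,n1
  Y(R13) = 0.1095 S between n5,n3
  Y(R14) = 0.0001116 S between n5,n4
  Y(R15) = 0.03030 S between n3,n1
  Y(R16) = 0.03472 S between n1,n5
  Y(R17) = 0.04184 S between n5,n3
  Y(R18) = 0.1502 S between n2,n0
  Y(R19) = 0.001035 S between n0,n2
  Y(R20) = 0.4167 S between n0,n4
  Iext: injects 0.614 A into n4 (from n3)
Assemble and solve the 5×5 MNA system:
  V(n1)=-0.02235  V(n2)=-0.1800  V(n3)=-3.582  V(n4)=0.7775  V(n5)=-0.5275

R_eq = 7.101 Ω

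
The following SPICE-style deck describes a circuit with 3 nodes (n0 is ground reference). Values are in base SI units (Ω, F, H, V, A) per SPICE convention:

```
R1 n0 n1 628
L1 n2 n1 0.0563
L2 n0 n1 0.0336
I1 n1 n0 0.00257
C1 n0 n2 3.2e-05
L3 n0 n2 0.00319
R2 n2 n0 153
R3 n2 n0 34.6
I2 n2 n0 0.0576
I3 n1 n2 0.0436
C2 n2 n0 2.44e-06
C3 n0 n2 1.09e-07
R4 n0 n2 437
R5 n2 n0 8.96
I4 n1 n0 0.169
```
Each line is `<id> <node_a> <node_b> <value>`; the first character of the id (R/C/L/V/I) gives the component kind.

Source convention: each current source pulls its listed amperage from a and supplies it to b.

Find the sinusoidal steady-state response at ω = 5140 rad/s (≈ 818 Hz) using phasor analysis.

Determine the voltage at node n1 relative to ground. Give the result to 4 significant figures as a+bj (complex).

-3.996-22.45j V

Element admittances at ω=5140 rad/s:
  Y(R1) = 0.001592+0.000j S between n0,n1
  Y(L1) = 0.000-0.003456j S between n2,n1
  Y(L2) = 0.000-0.005790j S between n0,n1
  I1: injects 0.00257 A into n0 (from n1)
  Y(C1) = 0.000+0.1645j S between n0,n2
  Y(L3) = 0.000-0.06099j S between n0,n2
  Y(R2) = 0.006536+0.000j S between n2,n0
  Y(R3) = 0.02890+0.000j S between n2,n0
  I2: injects 0.0576 A into n0 (from n2)
  I3: injects 0.0436 A into n2 (from n1)
  Y(C2) = 0.000+0.01254j S between n2,n0
  Y(C3) = 0.000+0.0005603j S between n0,n2
  Y(R4) = 0.002288+0.000j S between n0,n2
  Y(R5) = 0.1116+0.000j S between n2,n0
  I4: injects 0.169 A into n0 (from n1)
Assemble and solve the 2×2 MNA system:
  V(n1)=-3.996-22.45j  V(n2)=-0.3451+0.3539j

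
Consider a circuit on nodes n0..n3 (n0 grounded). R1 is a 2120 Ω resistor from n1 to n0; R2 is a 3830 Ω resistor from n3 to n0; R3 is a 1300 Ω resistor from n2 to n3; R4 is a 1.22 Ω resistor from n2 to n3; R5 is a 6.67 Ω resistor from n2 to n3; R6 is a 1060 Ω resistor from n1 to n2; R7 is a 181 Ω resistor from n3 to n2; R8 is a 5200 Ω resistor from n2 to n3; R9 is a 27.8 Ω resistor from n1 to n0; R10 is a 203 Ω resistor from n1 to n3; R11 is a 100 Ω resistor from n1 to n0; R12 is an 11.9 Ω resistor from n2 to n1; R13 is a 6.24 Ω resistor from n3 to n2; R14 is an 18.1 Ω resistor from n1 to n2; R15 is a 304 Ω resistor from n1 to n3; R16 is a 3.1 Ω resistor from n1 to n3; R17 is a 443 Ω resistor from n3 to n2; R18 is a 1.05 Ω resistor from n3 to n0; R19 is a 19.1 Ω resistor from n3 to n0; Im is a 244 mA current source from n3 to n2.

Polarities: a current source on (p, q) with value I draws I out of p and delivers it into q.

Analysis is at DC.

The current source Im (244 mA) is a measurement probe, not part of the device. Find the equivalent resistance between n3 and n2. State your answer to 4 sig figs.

R_eq = 0.8060 Ω

Apply KCL at each of the 3 non-ground nodes and solve the resulting linear system.
Node n1: branches {R1, R6, R9, R10, R11, R12, R14, R15, R16} → V_1 = 0.05114
Node n2: branches {R3, R4, R5, R6, R7, R8, R12, R13, R14, R17, Im} → V_2 = 0.1943
Node n3: branches {R2, R3, R4, R5, R7, R8, R10, R13, R15, R16, R17, R18, R19, Im} → V_3 = -0.002363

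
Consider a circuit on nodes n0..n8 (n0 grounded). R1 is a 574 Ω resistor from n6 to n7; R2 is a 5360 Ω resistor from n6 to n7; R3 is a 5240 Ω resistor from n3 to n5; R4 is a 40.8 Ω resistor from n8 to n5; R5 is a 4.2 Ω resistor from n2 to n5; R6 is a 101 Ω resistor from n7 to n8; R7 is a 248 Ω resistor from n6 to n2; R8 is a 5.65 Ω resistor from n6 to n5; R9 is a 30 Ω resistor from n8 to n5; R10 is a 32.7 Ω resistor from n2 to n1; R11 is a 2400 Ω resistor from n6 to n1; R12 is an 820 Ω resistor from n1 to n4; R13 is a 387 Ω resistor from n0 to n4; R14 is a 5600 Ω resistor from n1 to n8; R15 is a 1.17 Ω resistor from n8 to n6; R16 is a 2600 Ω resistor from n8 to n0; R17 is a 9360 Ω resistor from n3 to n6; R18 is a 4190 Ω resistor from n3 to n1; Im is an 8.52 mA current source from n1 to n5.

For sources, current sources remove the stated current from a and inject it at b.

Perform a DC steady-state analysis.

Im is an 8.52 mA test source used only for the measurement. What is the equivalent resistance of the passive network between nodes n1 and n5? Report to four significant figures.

MNA unknowns: 8 node voltages V₁..V_8
R1: Y=0.001742 on G[6,7]
R2: Y=0.0001866 on G[6,7]
R3: Y=0.0001908 on G[3,5]
R4: Y=0.02451 on G[8,5]
R5: Y=0.2381 on G[2,5]
R6: Y=0.009901 on G[7,8]
R7: Y=0.004032 on G[6,2]
R8: Y=0.1770 on G[6,5]
R9: Y=0.03333 on G[8,5]
R10: Y=0.03058 on G[2,1]
R11: Y=0.0004167 on G[6,1]
R12: Y=0.001220 on G[1,4]
R13: Y=0.002584 on G[0,4]
R14: Y=0.0001786 on G[1,8]
R15: Y=0.8547 on G[8,6]
R16: Y=0.0003846 on G[8,0]
R17: Y=0.0001068 on G[3,6]
R18: Y=0.0002387 on G[3,1]
Im: z[1]−=0.00852, z[5]+=0.00852
solve → V1=-0.09546, V2=0.1734, V3=0.07228, V4=-0.03061, V5=0.2074, V6=0.2057, V7=0.2056, V8=0.2056

R_eq = 35.54 Ω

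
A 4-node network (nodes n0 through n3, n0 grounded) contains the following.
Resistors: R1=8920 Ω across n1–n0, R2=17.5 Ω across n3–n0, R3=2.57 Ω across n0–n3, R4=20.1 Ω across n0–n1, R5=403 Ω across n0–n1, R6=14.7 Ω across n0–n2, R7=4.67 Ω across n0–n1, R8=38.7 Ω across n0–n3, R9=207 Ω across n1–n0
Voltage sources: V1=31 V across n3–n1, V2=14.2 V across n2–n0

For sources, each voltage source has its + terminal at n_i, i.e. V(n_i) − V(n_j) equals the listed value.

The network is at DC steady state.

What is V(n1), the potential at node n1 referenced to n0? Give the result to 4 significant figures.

Element admittances at DC:
  Y(R1) = 0.0001121 S between n1,n0
  Y(R2) = 0.05714 S between n3,n0
  Y(R3) = 0.3891 S between n0,n3
  Y(R4) = 0.04975 S between n0,n1
  Y(R5) = 0.002481 S between n0,n1
  Y(R6) = 0.06803 S between n0,n2
  Y(R7) = 0.2141 S between n0,n1
  Y(R8) = 0.02584 S between n0,n3
  Y(R9) = 0.004831 S between n1,n0
  V1: constraint V(n3)−V(n1) = 31
  V2: constraint V(n2)−V(n0) = 14.2
Assemble and solve the 5×5 MNA system:
  V(n1)=-19.69  V(n2)=14.20  V(n3)=11.31
  i(V1)=-5.341  i(V2)=-0.9660

-19.69 V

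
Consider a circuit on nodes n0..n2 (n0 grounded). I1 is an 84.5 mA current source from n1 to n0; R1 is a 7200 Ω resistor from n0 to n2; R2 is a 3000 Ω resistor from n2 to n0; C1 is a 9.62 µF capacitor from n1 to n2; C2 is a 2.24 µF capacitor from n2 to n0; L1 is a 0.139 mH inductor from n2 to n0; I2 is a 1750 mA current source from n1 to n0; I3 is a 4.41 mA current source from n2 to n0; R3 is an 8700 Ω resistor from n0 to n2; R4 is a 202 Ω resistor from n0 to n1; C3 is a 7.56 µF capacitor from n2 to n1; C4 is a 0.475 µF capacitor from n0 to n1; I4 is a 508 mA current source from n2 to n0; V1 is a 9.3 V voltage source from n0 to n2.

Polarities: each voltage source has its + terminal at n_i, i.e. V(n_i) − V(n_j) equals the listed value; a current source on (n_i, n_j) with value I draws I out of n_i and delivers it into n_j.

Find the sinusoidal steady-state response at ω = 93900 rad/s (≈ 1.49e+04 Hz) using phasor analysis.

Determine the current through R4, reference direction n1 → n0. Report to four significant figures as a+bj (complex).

MNA unknowns: 2 node voltages V₁..V_2 plus 1 source current (V1)
I1: z[1]−=0.0845, z[0]+=0.0845
R1: Y=0.0001389+0.000j on G[0,2]
R2: Y=0.0003333+0.000j on G[2,0]
C1: Y=0.000+0.9033j on G[1,2]
C2: Y=0.000+0.2103j on G[2,0]
L1: Y=0.000-0.07662j on G[2,0]
I2: z[1]−=1.75, z[0]+=1.75
I3: z[2]−=0.00441, z[0]+=0.00441
R3: Y=0.0001149+0.000j on G[0,2]
R4: Y=0.004950+0.000j on G[0,1]
C3: Y=0.000+0.7099j on G[2,1]
C4: Y=0.000+0.04460j on G[0,1]
I4: z[2]−=0.508, z[0]+=0.508
V1: row V0−V2=9.3, i_V1 at 0,2
solve → V1=-9.053+1.080j, V2=-9.300+0.000j
aux → i_V1=2.248-1.642j

-0.04482+0.005344j A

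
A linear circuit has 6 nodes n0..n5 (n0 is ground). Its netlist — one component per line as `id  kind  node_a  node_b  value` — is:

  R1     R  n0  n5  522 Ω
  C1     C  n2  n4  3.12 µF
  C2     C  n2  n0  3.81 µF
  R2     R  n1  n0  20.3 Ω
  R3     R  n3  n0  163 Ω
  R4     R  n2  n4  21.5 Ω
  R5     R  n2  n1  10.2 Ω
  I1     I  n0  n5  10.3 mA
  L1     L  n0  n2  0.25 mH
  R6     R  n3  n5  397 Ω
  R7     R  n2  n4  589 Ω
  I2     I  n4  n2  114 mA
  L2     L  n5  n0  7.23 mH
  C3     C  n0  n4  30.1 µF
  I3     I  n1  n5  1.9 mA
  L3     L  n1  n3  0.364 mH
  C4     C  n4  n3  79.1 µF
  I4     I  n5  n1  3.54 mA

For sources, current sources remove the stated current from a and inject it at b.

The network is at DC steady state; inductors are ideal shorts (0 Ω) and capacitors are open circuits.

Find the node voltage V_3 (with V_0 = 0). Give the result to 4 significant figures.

0.01052 V

Element admittances at DC:
  Y(R1) = 0.001916 S between n0,n5
  Y(C1) = 0.000 S between n2,n4
  Y(C2) = 0.000 S between n2,n0
  Y(R2) = 0.04926 S between n1,n0
  Y(R3) = 0.006135 S between n3,n0
  Y(R4) = 0.04651 S between n2,n4
  Y(R5) = 0.09804 S between n2,n1
  I1: injects 0.0103 A into n5 (from n0)
  L1: short n0↔n2 (DC inductor)
  Y(R6) = 0.002519 S between n3,n5
  Y(R7) = 0.001698 S between n2,n4
  I2: injects 0.114 A into n2 (from n4)
  L2: short n5↔n0 (DC inductor)
  Y(C3) = 0.000 S between n0,n4
  I3: injects 0.0019 A into n5 (from n1)
  L3: short n1↔n3 (DC inductor)
  Y(C4) = 0.000 S between n4,n3
  I4: injects 0.00354 A into n1 (from n5)
Assemble and solve the 8×8 MNA system:
  V(n1)=0.01052  V(n2)=0.000  V(n3)=0.01052  V(n4)=-2.365  V(n5)=0.000
  i(L1)=-0.001031  i(L2)=0.008686  i(L3)=9.100e-05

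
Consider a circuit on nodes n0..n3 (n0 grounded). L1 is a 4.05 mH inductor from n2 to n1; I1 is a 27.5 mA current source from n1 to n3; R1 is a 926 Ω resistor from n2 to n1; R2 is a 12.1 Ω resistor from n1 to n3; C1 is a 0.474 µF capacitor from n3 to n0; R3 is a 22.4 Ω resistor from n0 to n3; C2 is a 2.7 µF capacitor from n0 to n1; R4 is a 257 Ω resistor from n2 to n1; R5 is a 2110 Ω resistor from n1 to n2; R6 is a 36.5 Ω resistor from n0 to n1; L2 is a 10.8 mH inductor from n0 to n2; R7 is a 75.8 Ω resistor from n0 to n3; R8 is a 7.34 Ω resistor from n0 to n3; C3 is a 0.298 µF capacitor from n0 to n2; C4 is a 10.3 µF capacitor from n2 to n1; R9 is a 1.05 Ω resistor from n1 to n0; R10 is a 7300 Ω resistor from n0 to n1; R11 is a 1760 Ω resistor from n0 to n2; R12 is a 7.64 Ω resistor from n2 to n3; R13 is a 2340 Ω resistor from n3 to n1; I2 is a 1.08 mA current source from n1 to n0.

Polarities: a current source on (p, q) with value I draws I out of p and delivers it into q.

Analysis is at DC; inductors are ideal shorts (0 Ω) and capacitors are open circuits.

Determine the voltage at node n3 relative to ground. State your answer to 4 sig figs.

Apply KCL at each of the 3 non-ground nodes and solve the resulting linear system.
Node n1: branches {L1, I1, R1, R2, C2, R4, R5, R6, C4, R9, R10, R13, I2} → V_1 = 0.000
Node n2: branches {L1, R1, R4, R5, L2, C3, C4, R11, R12} → V_2 = 0.000
Node n3: branches {I1, R2, C1, R3, R7, R8, R12, R13} → V_3 = 0.06740
Source currents: i(L1)=0.02298, i(L2)=0.01416

0.06740 V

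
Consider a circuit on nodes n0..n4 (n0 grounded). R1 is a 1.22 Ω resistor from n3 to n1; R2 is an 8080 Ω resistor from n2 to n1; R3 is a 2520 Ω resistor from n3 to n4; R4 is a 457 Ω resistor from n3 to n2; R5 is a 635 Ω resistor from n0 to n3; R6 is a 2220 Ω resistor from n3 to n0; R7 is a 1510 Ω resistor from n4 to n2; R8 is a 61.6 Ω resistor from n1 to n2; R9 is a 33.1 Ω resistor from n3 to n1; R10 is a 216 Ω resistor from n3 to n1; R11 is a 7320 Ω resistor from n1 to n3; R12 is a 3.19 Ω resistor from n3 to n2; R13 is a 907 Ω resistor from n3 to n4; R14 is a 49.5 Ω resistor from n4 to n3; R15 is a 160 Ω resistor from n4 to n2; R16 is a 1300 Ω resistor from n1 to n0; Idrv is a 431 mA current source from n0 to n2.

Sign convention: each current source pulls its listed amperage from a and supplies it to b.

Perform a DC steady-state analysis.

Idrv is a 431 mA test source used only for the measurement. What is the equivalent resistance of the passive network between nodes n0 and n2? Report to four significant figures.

MNA unknowns: 4 node voltages V₁..V_4
R1: Y=0.8197 on G[3,1]
R2: Y=0.0001238 on G[2,1]
R3: Y=0.0003968 on G[3,4]
R4: Y=0.002188 on G[3,2]
R5: Y=0.001575 on G[0,3]
R6: Y=0.0004505 on G[3,0]
R7: Y=0.0006623 on G[4,2]
R8: Y=0.01623 on G[1,2]
R9: Y=0.03021 on G[3,1]
R10: Y=0.004630 on G[3,1]
R11: Y=0.0001366 on G[1,3]
R12: Y=0.3135 on G[3,2]
R13: Y=0.001103 on G[3,4]
R14: Y=0.02020 on G[4,3]
R15: Y=0.006250 on G[4,2]
R16: Y=0.0007692 on G[1,0]
Idrv: z[0]−=0.431, z[2]+=0.431
solve → V1=154.2, V2=155.5, V3=154.3, V4=154.6

R_eq = 360.9 Ω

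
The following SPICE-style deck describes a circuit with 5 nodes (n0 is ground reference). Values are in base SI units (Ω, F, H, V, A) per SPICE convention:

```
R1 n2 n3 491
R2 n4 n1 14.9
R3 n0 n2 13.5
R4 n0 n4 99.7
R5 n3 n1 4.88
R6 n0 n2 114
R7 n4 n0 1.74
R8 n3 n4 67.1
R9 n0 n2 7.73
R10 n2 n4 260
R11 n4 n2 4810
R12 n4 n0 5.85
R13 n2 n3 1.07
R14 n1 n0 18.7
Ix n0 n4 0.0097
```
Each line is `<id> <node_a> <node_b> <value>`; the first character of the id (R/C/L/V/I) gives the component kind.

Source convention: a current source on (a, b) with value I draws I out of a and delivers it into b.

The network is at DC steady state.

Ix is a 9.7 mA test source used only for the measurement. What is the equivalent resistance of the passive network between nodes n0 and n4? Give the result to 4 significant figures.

Element admittances at DC:
  Y(R1) = 0.002037 S between n2,n3
  Y(R2) = 0.06711 S between n4,n1
  Y(R3) = 0.07407 S between n0,n2
  Y(R4) = 0.01003 S between n0,n4
  Y(R5) = 0.2049 S between n3,n1
  Y(R6) = 0.008772 S between n0,n2
  Y(R7) = 0.5747 S between n4,n0
  Y(R8) = 0.01490 S between n3,n4
  Y(R9) = 0.1294 S between n0,n2
  Y(R10) = 0.003846 S between n2,n4
  Y(R11) = 0.0002079 S between n4,n2
  Y(R12) = 0.1709 S between n4,n0
  Y(R13) = 0.9346 S between n2,n3
  Y(R14) = 0.05348 S between n1,n0
  Ix: injects 0.0097 A into n4 (from n0)
Assemble and solve the 4×4 MNA system:
  V(n1)=0.004157  V(n2)=0.002237  V(n3)=0.002702  V(n4)=0.01191

R_eq = 1.228 Ω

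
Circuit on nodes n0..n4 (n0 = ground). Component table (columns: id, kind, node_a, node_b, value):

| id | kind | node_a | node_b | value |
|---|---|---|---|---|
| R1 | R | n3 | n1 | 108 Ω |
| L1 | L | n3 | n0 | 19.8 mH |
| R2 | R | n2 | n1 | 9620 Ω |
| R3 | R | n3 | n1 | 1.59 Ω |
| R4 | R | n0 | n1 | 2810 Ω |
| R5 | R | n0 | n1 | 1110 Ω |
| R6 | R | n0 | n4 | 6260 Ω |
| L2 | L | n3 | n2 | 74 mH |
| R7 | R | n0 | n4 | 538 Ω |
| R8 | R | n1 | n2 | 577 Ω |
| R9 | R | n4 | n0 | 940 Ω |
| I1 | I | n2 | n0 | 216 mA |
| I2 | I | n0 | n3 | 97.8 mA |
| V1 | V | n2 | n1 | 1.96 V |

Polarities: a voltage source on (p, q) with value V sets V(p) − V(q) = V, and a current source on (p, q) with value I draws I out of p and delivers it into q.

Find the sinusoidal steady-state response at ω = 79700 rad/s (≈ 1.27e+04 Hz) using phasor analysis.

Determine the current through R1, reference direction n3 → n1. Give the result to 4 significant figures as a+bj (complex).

0.001767-0.0006921j A

Apply KCL at each of the 4 non-ground nodes and solve the resulting linear system.
Node n1: branches {R1, R2, R3, R4, R5, R8, V1} → V_1 = -74.99-37.72j
Node n2: branches {R2, L2, R8, I1, V1} → V_2 = -73.03-37.72j
Node n3: branches {R1, L1, R3, L2, I2} → V_3 = -74.80-37.79j
Node n4: branches {R6, R7, R9} → V_4 = 0.000+0.000j
Source currents: i(V1)=-0.2196+0.0003000j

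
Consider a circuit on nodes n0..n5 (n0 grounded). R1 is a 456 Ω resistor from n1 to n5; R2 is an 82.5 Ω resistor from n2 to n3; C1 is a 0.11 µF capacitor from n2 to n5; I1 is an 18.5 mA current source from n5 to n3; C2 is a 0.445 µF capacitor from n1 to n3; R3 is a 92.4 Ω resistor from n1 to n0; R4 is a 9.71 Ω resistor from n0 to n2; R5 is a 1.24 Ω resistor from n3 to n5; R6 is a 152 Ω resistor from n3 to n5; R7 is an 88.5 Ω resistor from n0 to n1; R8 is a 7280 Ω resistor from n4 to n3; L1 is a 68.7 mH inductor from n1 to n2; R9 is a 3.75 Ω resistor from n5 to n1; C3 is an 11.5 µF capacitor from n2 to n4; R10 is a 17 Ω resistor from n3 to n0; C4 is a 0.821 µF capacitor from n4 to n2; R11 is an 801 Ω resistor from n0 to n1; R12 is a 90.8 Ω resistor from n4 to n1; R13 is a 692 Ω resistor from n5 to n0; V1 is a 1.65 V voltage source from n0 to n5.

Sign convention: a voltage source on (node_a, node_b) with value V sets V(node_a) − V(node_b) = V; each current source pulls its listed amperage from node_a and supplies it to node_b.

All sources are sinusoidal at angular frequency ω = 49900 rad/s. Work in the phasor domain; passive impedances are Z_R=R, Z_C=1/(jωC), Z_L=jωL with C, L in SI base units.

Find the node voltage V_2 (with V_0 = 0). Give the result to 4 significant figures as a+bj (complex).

-0.2767-0.05926j V

Apply KCL at each of the 5 non-ground nodes and solve the resulting linear system.
Node n1: branches {R1, C2, R3, R7, L1, R9, R11, R12} → V_1 = -1.473-0.004480j
Node n2: branches {R2, C1, R4, L1, C3, C4} → V_2 = -0.2767-0.05926j
Node n3: branches {R2, I1, C2, R5, R6, R8, R10} → V_3 = -1.500-0.0001444j
Node n4: branches {R8, C3, C4, R12} → V_4 = -0.2761-0.03754j
Node n5: branches {R1, C1, I1, R5, R6, R9, R13, V1} → V_5 = -1.650+0.000j
Source currents: i(V1)=-0.1536-0.006216j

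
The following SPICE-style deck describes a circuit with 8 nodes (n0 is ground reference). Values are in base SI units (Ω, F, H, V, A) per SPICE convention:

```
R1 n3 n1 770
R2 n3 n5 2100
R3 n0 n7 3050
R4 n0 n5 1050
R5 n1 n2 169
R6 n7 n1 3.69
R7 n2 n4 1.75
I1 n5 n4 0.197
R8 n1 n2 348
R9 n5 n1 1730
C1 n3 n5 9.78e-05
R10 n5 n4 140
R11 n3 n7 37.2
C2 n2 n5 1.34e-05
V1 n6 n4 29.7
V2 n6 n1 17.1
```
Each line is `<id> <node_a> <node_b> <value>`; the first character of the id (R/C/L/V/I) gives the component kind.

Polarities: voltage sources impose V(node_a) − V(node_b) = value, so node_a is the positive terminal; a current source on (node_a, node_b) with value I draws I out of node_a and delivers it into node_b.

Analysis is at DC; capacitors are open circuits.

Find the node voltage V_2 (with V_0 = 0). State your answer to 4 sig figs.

12.94 V

MNA unknowns: 7 node voltages V₁..V_7 plus 2 source currents (V1, V2)
R1: Y=0.001299 on G[3,1]
R2: Y=0.0004762 on G[3,5]
R3: Y=0.0003279 on G[0,7]
R4: Y=0.0009524 on G[0,5]
R5: Y=0.005917 on G[1,2]
R6: Y=0.2710 on G[7,1]
R7: Y=0.5714 on G[2,4]
I1: z[5]−=0.197, z[4]+=0.197
R8: Y=0.002874 on G[1,2]
R9: Y=0.0005780 on G[5,1]
C1: Y=0.000 on G[3,5]
R10: Y=0.007143 on G[5,4]
R11: Y=0.02688 on G[3,7]
C2: Y=0.000 on G[2,5]
V1: row V6−V4=29.7, i_V1 at 6,4
V2: row V6−V1=17.1, i_V2 at 6,1
solve → V1=25.34, V2=12.94, V3=24.70, V4=12.74, V5=-8.695, V6=42.44, V7=25.26
aux → i_V1=-0.1529, i_V2=0.1529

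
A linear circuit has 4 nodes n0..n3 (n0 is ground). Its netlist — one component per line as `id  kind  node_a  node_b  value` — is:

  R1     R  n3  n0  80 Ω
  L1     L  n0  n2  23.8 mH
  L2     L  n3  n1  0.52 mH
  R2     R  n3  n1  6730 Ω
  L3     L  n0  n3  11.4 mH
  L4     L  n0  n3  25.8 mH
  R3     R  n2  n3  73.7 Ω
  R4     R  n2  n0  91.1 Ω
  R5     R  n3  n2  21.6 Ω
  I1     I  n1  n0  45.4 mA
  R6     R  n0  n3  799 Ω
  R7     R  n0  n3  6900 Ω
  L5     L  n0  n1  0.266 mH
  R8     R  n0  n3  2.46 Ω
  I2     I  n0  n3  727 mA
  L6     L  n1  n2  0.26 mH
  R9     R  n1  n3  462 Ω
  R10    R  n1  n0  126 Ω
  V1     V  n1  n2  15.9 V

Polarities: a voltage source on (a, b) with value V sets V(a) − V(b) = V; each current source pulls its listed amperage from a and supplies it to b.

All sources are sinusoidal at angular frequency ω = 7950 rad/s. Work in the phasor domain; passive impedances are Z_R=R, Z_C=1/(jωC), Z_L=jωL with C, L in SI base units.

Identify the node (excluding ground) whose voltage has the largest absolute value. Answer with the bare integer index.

Element admittances at ω=7950 rad/s:
  Y(R1) = 0.01250+0.000j S between n3,n0
  Y(L1) = 0.000-0.005285j S between n0,n2
  Y(L2) = 0.000-0.2419j S between n3,n1
  Y(R2) = 0.0001486+0.000j S between n3,n1
  Y(L3) = 0.000-0.01103j S between n0,n3
  Y(L4) = 0.000-0.004875j S between n0,n3
  Y(R3) = 0.01357+0.000j S between n2,n3
  Y(R4) = 0.01098+0.000j S between n2,n0
  Y(R5) = 0.04630+0.000j S between n3,n2
  I1: injects 0.0454 A into n0 (from n1)
  Y(R6) = 0.001252+0.000j S between n0,n3
  Y(R7) = 0.0001449+0.000j S between n0,n3
  Y(L5) = 0.000-0.4729j S between n0,n1
  Y(R8) = 0.4065+0.000j S between n0,n3
  I2: injects 0.727 A into n3 (from n0)
  Y(L6) = 0.000-0.4838j S between n1,n2
  Y(R9) = 0.002165+0.000j S between n1,n3
  Y(R10) = 0.007937+0.000j S between n1,n0
  V1: constraint V(n1)−V(n2) = 15.9
Assemble and solve the 4×4 MNA system:
  V(n1)=0.3658+1.536j  V(n2)=-15.53+1.536j  V(n3)=0.2671+0.1572j
  i(V1)=-1.108+7.874j

2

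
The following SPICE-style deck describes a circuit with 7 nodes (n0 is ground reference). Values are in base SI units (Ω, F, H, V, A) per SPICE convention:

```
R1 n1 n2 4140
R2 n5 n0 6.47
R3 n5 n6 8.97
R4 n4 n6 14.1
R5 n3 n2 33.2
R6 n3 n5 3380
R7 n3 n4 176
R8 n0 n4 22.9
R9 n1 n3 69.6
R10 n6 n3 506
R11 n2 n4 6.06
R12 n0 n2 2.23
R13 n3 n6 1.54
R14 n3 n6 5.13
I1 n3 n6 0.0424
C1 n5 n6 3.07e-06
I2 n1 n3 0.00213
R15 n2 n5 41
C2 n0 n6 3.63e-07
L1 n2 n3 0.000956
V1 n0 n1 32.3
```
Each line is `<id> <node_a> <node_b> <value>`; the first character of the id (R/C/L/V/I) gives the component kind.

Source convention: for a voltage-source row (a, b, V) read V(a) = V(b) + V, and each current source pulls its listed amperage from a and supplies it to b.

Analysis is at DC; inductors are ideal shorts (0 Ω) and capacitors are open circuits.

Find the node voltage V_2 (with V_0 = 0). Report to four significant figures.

-0.8334 V

Apply KCL at each of the 6 non-ground nodes and solve the resulting linear system.
Node n1: branches {R1, R9, I2, V1} → V_1 = -32.30
Node n2: branches {R1, R5, R11, R12, R15, L1} → V_2 = -0.8334
Node n3: branches {R5, R6, R7, R9, R10, R13, R14, I1, I2, L1} → V_3 = -0.8334
Node n4: branches {R4, R7, R8, R11} → V_4 = -0.6800
Node n5: branches {R2, R3, R6, C1, R15} → V_5 = -0.3504
Node n6: branches {R3, R4, R10, R13, R14, I1, C1, C2} → V_6 = -0.7293
Source currents: i(L1)=0.4032, i(V1)=-0.4576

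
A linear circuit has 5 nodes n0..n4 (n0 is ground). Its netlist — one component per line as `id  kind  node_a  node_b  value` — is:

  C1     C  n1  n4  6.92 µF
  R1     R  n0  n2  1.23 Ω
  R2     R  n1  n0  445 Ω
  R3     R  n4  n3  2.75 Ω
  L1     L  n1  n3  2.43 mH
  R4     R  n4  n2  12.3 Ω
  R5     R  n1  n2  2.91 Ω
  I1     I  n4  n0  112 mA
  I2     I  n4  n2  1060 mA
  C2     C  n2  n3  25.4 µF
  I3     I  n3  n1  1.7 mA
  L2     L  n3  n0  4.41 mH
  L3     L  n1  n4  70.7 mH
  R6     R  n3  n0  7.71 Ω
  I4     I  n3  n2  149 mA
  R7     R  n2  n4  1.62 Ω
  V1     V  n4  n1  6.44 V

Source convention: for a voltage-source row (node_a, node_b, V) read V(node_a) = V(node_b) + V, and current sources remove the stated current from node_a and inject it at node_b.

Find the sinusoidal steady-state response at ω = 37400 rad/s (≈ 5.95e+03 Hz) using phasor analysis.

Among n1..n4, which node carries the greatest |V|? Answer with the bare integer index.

Element admittances at ω=37400 rad/s:
  Y(C1) = 0.000+0.2588j S between n1,n4
  Y(R1) = 0.8130+0.000j S between n0,n2
  Y(R2) = 0.002247+0.000j S between n1,n0
  Y(R3) = 0.3636+0.000j S between n4,n3
  Y(L1) = 0.000-0.01100j S between n1,n3
  Y(R4) = 0.08130+0.000j S between n4,n2
  Y(R5) = 0.3436+0.000j S between n1,n2
  I1: injects 0.112 A into n0 (from n4)
  I2: injects 1.06 A into n2 (from n4)
  Y(C2) = 0.000+0.9500j S between n2,n3
  I3: injects 0.0017 A into n1 (from n3)
  Y(L2) = 0.000-0.006063j S between n3,n0
  Y(L3) = 0.000-0.0003782j S between n1,n4
  Y(R6) = 0.1297+0.000j S between n3,n0
  I4: injects 0.149 A into n2 (from n3)
  Y(R7) = 0.6173+0.000j S between n2,n4
  V1: constraint V(n4)−V(n1) = 6.44
Assemble and solve the 5×5 MNA system:
  V(n1)=-5.783-0.05794j  V(n2)=-0.1171+0.01469j  V(n3)=-0.02487-0.09223j  V(n4)=0.6574-0.05794j
  i(V1)=-1.961-1.626j

1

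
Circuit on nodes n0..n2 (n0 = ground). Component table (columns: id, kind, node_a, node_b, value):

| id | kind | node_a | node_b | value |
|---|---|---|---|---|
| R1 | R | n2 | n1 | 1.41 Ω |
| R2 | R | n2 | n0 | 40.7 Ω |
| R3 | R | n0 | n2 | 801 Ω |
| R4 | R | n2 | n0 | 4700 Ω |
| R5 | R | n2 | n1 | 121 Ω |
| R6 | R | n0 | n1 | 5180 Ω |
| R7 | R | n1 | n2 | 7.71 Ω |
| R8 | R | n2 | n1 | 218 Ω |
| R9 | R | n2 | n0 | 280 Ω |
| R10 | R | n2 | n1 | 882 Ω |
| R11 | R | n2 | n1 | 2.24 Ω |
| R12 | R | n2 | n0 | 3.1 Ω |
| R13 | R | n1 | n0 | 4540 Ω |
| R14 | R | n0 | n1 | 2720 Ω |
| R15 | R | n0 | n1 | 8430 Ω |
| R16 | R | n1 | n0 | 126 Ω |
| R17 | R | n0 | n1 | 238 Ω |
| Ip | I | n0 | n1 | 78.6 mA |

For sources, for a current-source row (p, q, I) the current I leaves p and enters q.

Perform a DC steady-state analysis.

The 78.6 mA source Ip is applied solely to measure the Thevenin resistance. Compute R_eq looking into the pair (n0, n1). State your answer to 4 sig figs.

R_eq = 3.447 Ω

MNA unknowns: 2 node voltages V₁..V_2
R1: Y=0.7092 on G[2,1]
R2: Y=0.02457 on G[2,0]
R3: Y=0.001248 on G[0,2]
R4: Y=0.0002128 on G[2,0]
R5: Y=0.008264 on G[2,1]
R6: Y=0.0001931 on G[0,1]
R7: Y=0.1297 on G[1,2]
R8: Y=0.004587 on G[2,1]
R9: Y=0.003571 on G[2,0]
R10: Y=0.001134 on G[2,1]
R11: Y=0.4464 on G[2,1]
R12: Y=0.3226 on G[2,0]
R13: Y=0.0002203 on G[1,0]
R14: Y=0.0003676 on G[0,1]
R15: Y=0.0001186 on G[0,1]
R16: Y=0.007937 on G[1,0]
R17: Y=0.004202 on G[0,1]
Ip: z[0]−=0.0786, z[1]+=0.0786
solve → V1=0.2709, V2=0.2131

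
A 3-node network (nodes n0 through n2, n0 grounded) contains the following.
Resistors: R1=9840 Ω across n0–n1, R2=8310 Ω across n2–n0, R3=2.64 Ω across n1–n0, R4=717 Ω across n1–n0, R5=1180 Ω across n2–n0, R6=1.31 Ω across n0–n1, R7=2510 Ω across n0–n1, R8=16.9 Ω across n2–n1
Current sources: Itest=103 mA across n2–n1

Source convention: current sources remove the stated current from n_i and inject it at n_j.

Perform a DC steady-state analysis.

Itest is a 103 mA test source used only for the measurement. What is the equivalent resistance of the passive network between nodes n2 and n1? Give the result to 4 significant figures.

R_eq = 16.63 Ω

Apply KCL at each of the 2 non-ground nodes and solve the resulting linear system.
Node n1: branches {R1, R3, R4, R6, R7, R8, Itest} → V_1 = 0.001448
Node n2: branches {R2, R5, R8, Itest} → V_2 = -1.711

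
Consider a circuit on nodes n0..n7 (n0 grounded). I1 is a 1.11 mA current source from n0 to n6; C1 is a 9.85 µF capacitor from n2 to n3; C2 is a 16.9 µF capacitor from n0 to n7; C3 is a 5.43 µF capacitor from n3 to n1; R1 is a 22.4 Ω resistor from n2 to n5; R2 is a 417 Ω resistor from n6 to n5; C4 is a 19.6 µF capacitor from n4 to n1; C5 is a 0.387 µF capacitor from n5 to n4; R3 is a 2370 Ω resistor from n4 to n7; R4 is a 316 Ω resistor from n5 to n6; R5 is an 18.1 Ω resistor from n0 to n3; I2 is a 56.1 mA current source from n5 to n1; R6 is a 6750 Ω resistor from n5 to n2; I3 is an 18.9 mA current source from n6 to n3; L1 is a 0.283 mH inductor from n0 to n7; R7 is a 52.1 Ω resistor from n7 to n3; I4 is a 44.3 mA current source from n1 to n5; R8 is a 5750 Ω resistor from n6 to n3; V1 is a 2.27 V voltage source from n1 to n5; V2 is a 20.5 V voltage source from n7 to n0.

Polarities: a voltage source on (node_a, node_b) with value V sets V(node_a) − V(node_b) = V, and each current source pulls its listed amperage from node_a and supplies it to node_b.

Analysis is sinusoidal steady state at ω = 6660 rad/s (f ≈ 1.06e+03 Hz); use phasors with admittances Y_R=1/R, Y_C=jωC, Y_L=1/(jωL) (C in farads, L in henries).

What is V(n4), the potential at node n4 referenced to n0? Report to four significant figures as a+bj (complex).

MNA unknowns: 7 node voltages V₁..V_7 plus 2 source currents (V1, V2)
I1: z[0]−=0.00111, z[6]+=0.00111
C1: Y=0.000+0.06560j on G[2,3]
C2: Y=0.000+0.1126j on G[0,7]
C3: Y=0.000+0.03616j on G[3,1]
R1: Y=0.04464+0.000j on G[2,5]
R2: Y=0.002398+0.000j on G[6,5]
C4: Y=0.000+0.1305j on G[4,1]
C5: Y=0.000+0.002577j on G[5,4]
R3: Y=0.0004219+0.000j on G[4,7]
R4: Y=0.003165+0.000j on G[5,6]
R5: Y=0.05525+0.000j on G[0,3]
I2: z[5]−=0.0561, z[1]+=0.0561
R6: Y=0.0001481+0.000j on G[5,2]
I3: z[6]−=0.0189, z[3]+=0.0189
L1: Y=0.000-0.5306j on G[0,7]
R7: Y=0.01919+0.000j on G[7,3]
I4: z[1]−=0.0443, z[5]+=0.0443
R8: Y=0.0001739+0.000j on G[6,3]
V1: row V1−V5=2.27, i_V1 at 1,5
V2: row V7−V0=20.5, i_V2 at 7,0
solve → V1=6.455-0.4431j, V2=4.792+0.4179j, V3=5.380+0.002765j, V4=6.412-0.4878j, V5=4.185-0.4431j, V6=1.120-0.4296j, V7=20.50+0.000j
aux → i_V1=0.001503-0.04438j, i_V2=-0.2961+8.569j

6.412-0.4878j V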